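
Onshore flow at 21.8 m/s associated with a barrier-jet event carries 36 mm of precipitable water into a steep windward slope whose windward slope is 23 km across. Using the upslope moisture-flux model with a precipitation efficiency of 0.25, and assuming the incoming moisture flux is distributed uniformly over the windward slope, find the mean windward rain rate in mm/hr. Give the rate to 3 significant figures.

Incoming column moisture flux per unit ridge length: F = V × PW = 21.8 × 36 = 784.8 mm·m/s.
Spread over the 23 km slope with efficiency ε = 0.25: R = ε·F/W = 0.25 × 784.8 / 23000 m = 8.530e-03 mm/s.
R = 8.530e-03 × 3600 = 30.7 mm/hr.

R ≈ 30.7 mm/hr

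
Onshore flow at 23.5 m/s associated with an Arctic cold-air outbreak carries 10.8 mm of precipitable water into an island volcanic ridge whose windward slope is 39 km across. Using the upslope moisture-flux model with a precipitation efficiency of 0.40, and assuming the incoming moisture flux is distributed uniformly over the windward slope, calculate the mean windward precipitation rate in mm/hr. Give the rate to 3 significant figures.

R ≈ 9.37 mm/hr

Incoming column moisture flux per unit ridge length: F = V × PW = 23.5 × 10.8 = 253.8 mm·m/s.
Spread over the 39 km slope with efficiency ε = 0.40: R = ε·F/W = 0.40 × 253.8 / 39000 m = 2.603e-03 mm/s.
R = 2.603e-03 × 3600 = 9.37 mm/hr.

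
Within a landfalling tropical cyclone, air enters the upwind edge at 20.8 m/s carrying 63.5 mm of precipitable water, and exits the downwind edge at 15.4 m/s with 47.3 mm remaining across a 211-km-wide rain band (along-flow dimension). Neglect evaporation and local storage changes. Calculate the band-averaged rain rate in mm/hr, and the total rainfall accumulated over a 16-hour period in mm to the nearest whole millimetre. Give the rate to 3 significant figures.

R ≈ 10.1 mm/hr; total ≈ 162 mm

Column moisture flux per unit crosswind length is F = V × PW.
Inflow: F_in = 20.8 × 63.5 = 1320.8 mm·m/s
Outflow: F_out = 15.4 × 47.3 = 728.42 mm·m/s
Steady-state rate R = (F_in − F_out)/L = (1320.8 − 728.42) / 211000 m = 2.807e-03 mm/s.
R = 2.807e-03 × 3600 = 10.1 mm/hr.
Over 16 h: total = 10.1 × 16 = 161.6 ≈ 162 mm.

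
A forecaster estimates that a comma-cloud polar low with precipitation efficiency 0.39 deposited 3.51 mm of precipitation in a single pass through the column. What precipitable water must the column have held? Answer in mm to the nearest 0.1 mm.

PW = precipitation / ε = 3.51 / 0.39 = 9.0 mm.

PW ≈ 9.0 mm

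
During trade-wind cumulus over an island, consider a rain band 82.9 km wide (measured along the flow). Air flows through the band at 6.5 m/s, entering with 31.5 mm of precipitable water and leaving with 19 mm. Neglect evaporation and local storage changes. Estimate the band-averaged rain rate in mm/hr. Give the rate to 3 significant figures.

Column moisture flux per unit crosswind length is F = V × PW.
Inflow: F_in = 6.5 × 31.5 = 204.75 mm·m/s
Outflow: F_out = 6.5 × 19 = 123.5 mm·m/s
Steady-state rate R = (F_in − F_out)/L = (204.75 − 123.5) / 82900 m = 9.801e-04 mm/s.
R = 9.801e-04 × 3600 = 3.53 mm/hr.

R ≈ 3.53 mm/hr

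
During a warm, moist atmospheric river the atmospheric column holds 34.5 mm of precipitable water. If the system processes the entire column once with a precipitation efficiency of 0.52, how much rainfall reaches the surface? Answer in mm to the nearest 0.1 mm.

rainfall ≈ 17.9 mm

Rainfall = ε × PW = 0.52 × 34.5 = 17.9 mm.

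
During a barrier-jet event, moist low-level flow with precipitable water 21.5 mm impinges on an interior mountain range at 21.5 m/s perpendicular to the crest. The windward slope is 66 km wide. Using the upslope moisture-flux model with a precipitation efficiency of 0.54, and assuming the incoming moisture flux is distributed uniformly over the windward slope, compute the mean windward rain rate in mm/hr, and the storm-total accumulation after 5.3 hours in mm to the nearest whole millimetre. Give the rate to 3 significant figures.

R ≈ 13.6 mm/hr; total ≈ 72 mm

Incoming column moisture flux per unit ridge length: F = V × PW = 21.5 × 21.5 = 462.25 mm·m/s.
Spread over the 66 km slope with efficiency ε = 0.54: R = ε·F/W = 0.54 × 462.25 / 66000 m = 3.782e-03 mm/s.
R = 3.782e-03 × 3600 = 13.6 mm/hr.
Over 5.3 h: total = 13.6 × 5.3 = 72.08 ≈ 72 mm.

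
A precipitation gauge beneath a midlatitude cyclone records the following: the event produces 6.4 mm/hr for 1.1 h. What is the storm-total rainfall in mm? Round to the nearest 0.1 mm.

Total = Σ Rᵢ Δtᵢ = 6.4 × 1.1
      = 7.04 = 7.0 mm.

total ≈ 7.0 mm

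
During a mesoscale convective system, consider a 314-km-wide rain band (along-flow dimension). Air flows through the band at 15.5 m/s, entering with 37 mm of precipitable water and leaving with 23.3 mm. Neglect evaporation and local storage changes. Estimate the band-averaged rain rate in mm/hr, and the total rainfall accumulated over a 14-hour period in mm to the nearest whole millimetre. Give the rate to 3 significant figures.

Column moisture flux per unit crosswind length is F = V × PW.
Inflow: F_in = 15.5 × 37 = 573.5 mm·m/s
Outflow: F_out = 15.5 × 23.3 = 361.15 mm·m/s
Steady-state rate R = (F_in − F_out)/L = (573.5 − 361.15) / 314000 m = 6.763e-04 mm/s.
R = 6.763e-04 × 3600 = 2.43 mm/hr.
Over 14 h: total = 2.43 × 14 = 34.02 ≈ 34 mm.

R ≈ 2.43 mm/hr; total ≈ 34 mm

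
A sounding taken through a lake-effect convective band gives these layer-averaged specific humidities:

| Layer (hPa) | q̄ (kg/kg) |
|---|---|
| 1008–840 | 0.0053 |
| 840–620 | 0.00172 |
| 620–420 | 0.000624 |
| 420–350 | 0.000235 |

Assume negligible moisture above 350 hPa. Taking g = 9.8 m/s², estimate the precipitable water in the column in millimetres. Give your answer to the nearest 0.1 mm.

Precipitable water is the column-integrated vapour mass per unit area: PW = (1/g) Σ q̄ Δp, with q in kg/kg and Δp in Pa (1 kg/m² of water = 1 mm).
Layer 1008–840 hPa: Δp = 168 hPa = 16800 Pa, q̄ = 0.0053 kg/kg → 0.0053 × 16800 / 9.8 = 9.09 mm
Layer 840–620 hPa: Δp = 220 hPa = 22000 Pa, q̄ = 0.00172 kg/kg → 0.00172 × 22000 / 9.8 = 3.86 mm
Layer 620–420 hPa: Δp = 200 hPa = 20000 Pa, q̄ = 0.000624 kg/kg → 0.000624 × 20000 / 9.8 = 1.27 mm
Layer 420–350 hPa: Δp = 70 hPa = 7000 Pa, q̄ = 0.000235 kg/kg → 0.000235 × 7000 / 9.8 = 0.17 mm
PW = 9.09 + 3.86 + 1.27 + 0.17 = 14.39 ≈ 14.4 mm.

PW ≈ 14.4 mm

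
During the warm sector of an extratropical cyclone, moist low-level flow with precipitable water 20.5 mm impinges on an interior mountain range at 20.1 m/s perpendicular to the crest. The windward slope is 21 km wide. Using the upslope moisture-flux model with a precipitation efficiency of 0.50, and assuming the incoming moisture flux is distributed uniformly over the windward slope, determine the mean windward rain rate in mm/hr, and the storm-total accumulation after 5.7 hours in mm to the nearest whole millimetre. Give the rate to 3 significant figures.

Incoming column moisture flux per unit ridge length: F = V × PW = 20.1 × 20.5 = 412.05 mm·m/s.
Spread over the 21 km slope with efficiency ε = 0.50: R = ε·F/W = 0.50 × 412.05 / 21000 m = 9.811e-03 mm/s.
R = 9.811e-03 × 3600 = 35.3 mm/hr.
Over 5.7 h: total = 35.3 × 5.7 = 201.21 ≈ 201 mm.

R ≈ 35.3 mm/hr; total ≈ 201 mm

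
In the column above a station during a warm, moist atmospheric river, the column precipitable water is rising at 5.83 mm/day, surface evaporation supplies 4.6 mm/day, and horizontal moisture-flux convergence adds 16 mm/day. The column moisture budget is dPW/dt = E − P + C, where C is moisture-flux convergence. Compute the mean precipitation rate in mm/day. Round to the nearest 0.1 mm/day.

dPW/dt = +5.83 mm/day.
P = E + C − dPW/dt = 4.6 + (16) − (+5.83) = 14.8 mm/day.

P ≈ 14.8 mm/day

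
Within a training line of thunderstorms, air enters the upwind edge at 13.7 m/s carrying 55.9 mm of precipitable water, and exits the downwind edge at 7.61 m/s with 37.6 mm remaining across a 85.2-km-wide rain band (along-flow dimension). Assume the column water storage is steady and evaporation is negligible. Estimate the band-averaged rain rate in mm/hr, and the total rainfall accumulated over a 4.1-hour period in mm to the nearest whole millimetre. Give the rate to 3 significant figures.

R ≈ 20.3 mm/hr; total ≈ 83 mm

Column moisture flux per unit crosswind length is F = V × PW.
Inflow: F_in = 13.7 × 55.9 = 765.83 mm·m/s
Outflow: F_out = 7.61 × 37.6 = 286.136 mm·m/s
Steady-state rate R = (F_in − F_out)/L = (765.83 − 286.136) / 85200 m = 5.630e-03 mm/s.
R = 5.630e-03 × 3600 = 20.3 mm/hr.
Over 4.1 h: total = 20.3 × 4.1 = 83.23 ≈ 83 mm.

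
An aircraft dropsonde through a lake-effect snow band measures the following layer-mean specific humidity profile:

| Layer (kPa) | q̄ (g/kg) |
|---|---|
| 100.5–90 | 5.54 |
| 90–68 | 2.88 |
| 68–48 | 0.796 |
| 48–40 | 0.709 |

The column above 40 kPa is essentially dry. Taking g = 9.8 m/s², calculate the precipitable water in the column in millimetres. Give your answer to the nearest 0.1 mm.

Precipitable water is the column-integrated vapour mass per unit area: PW = (1/g) Σ q̄ Δp, with q in kg/kg and Δp in Pa (1 kg/m² of water = 1 mm).
Layer 100.5–90 kPa: Δp = 105 hPa = 10500 Pa, q̄ = 0.00554 kg/kg → 0.00554 × 10500 / 9.8 = 5.94 mm
Layer 90–68 kPa: Δp = 220 hPa = 22000 Pa, q̄ = 0.00288 kg/kg → 0.00288 × 22000 / 9.8 = 6.47 mm
Layer 68–48 kPa: Δp = 200 hPa = 20000 Pa, q̄ = 0.000796 kg/kg → 0.000796 × 20000 / 9.8 = 1.62 mm
Layer 48–40 kPa: Δp = 80 hPa = 8000 Pa, q̄ = 0.000709 kg/kg → 0.000709 × 8000 / 9.8 = 0.58 mm
PW = 5.94 + 6.47 + 1.62 + 0.58 = 14.61 ≈ 14.6 mm.

PW ≈ 14.6 mm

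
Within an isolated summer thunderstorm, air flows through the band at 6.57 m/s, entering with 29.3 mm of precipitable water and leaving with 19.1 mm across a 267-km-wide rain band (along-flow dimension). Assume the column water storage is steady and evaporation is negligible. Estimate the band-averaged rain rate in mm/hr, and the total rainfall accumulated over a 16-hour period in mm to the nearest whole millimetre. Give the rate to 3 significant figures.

Column moisture flux per unit crosswind length is F = V × PW.
Inflow: F_in = 6.57 × 29.3 = 192.501 mm·m/s
Outflow: F_out = 6.57 × 19.1 = 125.487 mm·m/s
Steady-state rate R = (F_in − F_out)/L = (192.501 − 125.487) / 267000 m = 2.510e-04 mm/s.
R = 2.510e-04 × 3600 = 0.904 mm/hr.
Over 16 h: total = 0.904 × 16 = 14.464 ≈ 14 mm.

R ≈ 0.904 mm/hr; total ≈ 14 mm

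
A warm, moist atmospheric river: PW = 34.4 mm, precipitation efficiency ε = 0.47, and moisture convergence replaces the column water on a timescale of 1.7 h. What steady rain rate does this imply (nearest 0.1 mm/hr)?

R ≈ 9.5 mm/hr

Each overturning extracts ε × PW = 0.47 × 34.4 = 16.168 mm.
Rate = ε·PW / τ = 16.168 / 1.7 h = 9.5 mm/hr.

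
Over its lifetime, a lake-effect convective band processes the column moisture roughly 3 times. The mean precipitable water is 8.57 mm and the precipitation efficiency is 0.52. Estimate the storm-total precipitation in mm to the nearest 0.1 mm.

Each cycle deposits ε × PW = 0.52 × 8.57 = 4.4564 mm.
Over 3 cycles: 3 × 4.4564 = 13.4 mm.

precipitation ≈ 13.4 mm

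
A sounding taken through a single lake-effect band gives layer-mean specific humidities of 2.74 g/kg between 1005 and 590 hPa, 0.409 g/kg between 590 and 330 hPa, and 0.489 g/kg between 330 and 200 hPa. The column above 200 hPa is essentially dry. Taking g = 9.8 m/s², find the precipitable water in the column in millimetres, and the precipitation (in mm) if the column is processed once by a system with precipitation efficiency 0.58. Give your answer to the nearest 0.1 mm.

Precipitable water is the column-integrated vapour mass per unit area: PW = (1/g) Σ q̄ Δp, with q in kg/kg and Δp in Pa (1 kg/m² of water = 1 mm).
Layer 1005–590 hPa: Δp = 415 hPa = 41500 Pa, q̄ = 0.00274 kg/kg → 0.00274 × 41500 / 9.8 = 11.60 mm
Layer 590–330 hPa: Δp = 260 hPa = 26000 Pa, q̄ = 0.000409 kg/kg → 0.000409 × 26000 / 9.8 = 1.09 mm
Layer 330–200 hPa: Δp = 130 hPa = 13000 Pa, q̄ = 0.000489 kg/kg → 0.000489 × 13000 / 9.8 = 0.65 mm
PW = 11.60 + 1.09 + 0.65 = 13.34 ≈ 13.3 mm.
Precipitation = ε × PW = 0.58 × 13.3 = 7.7 mm.

PW ≈ 13.3 mm; precipitation ≈ 7.7 mm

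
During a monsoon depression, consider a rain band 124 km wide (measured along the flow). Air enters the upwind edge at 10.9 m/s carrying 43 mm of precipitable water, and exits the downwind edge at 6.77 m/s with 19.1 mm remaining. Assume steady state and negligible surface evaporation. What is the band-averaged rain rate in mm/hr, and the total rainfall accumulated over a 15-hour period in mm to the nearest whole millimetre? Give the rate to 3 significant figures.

R ≈ 9.85 mm/hr; total ≈ 148 mm

Column moisture flux per unit crosswind length is F = V × PW.
Inflow: F_in = 10.9 × 43 = 468.7 mm·m/s
Outflow: F_out = 6.77 × 19.1 = 129.307 mm·m/s
Steady-state rate R = (F_in − F_out)/L = (468.7 − 129.307) / 124000 m = 2.737e-03 mm/s.
R = 2.737e-03 × 3600 = 9.85 mm/hr.
Over 15 h: total = 9.85 × 15 = 147.75 ≈ 148 mm.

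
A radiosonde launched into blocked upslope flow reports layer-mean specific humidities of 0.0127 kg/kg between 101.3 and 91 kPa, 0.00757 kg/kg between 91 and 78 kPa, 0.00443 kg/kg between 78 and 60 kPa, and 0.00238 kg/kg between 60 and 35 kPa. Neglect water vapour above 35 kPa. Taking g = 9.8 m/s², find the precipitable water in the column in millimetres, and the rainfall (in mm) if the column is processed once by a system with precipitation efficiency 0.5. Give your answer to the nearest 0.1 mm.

PW ≈ 37.6 mm; rainfall ≈ 18.8 mm

Precipitable water is the column-integrated vapour mass per unit area: PW = (1/g) Σ q̄ Δp, with q in kg/kg and Δp in Pa (1 kg/m² of water = 1 mm).
Layer 101.3–91 kPa: Δp = 103 hPa = 10300 Pa, q̄ = 0.0127 kg/kg → 0.0127 × 10300 / 9.8 = 13.35 mm
Layer 91–78 kPa: Δp = 130 hPa = 13000 Pa, q̄ = 0.00757 kg/kg → 0.00757 × 13000 / 9.8 = 10.04 mm
Layer 78–60 kPa: Δp = 180 hPa = 18000 Pa, q̄ = 0.00443 kg/kg → 0.00443 × 18000 / 9.8 = 8.14 mm
Layer 60–35 kPa: Δp = 250 hPa = 25000 Pa, q̄ = 0.00238 kg/kg → 0.00238 × 25000 / 9.8 = 6.07 mm
PW = 13.35 + 10.04 + 8.14 + 6.07 = 37.60 ≈ 37.6 mm.
Rainfall = ε × PW = 0.5 × 37.6 = 18.8 mm.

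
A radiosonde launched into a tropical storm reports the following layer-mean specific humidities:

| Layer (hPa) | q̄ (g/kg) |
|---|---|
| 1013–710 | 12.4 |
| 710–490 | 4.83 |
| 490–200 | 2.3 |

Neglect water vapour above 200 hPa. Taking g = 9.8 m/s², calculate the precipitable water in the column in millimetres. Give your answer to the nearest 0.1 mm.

Precipitable water is the column-integrated vapour mass per unit area: PW = (1/g) Σ q̄ Δp, with q in kg/kg and Δp in Pa (1 kg/m² of water = 1 mm).
Layer 1013–710 hPa: Δp = 303 hPa = 30300 Pa, q̄ = 0.0124 kg/kg → 0.0124 × 30300 / 9.8 = 38.34 mm
Layer 710–490 hPa: Δp = 220 hPa = 22000 Pa, q̄ = 0.00483 kg/kg → 0.00483 × 22000 / 9.8 = 10.84 mm
Layer 490–200 hPa: Δp = 290 hPa = 29000 Pa, q̄ = 0.0023 kg/kg → 0.0023 × 29000 / 9.8 = 6.81 mm
PW = 38.34 + 10.84 + 6.81 = 55.99 ≈ 56.0 mm.

PW ≈ 56.0 mm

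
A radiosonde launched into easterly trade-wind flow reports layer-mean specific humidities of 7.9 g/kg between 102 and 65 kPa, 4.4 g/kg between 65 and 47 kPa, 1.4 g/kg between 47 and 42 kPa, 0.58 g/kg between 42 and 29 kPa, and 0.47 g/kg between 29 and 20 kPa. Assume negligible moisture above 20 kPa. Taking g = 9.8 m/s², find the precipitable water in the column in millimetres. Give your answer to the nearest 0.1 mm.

Precipitable water is the column-integrated vapour mass per unit area: PW = (1/g) Σ q̄ Δp, with q in kg/kg and Δp in Pa (1 kg/m² of water = 1 mm).
Layer 102–65 kPa: Δp = 370 hPa = 37000 Pa, q̄ = 0.0079 kg/kg → 0.0079 × 37000 / 9.8 = 29.83 mm
Layer 65–47 kPa: Δp = 180 hPa = 18000 Pa, q̄ = 0.0044 kg/kg → 0.0044 × 18000 / 9.8 = 8.08 mm
Layer 47–42 kPa: Δp = 50 hPa = 5000 Pa, q̄ = 0.0014 kg/kg → 0.0014 × 5000 / 9.8 = 0.71 mm
Layer 42–29 kPa: Δp = 130 hPa = 13000 Pa, q̄ = 0.00058 kg/kg → 0.00058 × 13000 / 9.8 = 0.77 mm
Layer 29–20 kPa: Δp = 90 hPa = 9000 Pa, q̄ = 0.00047 kg/kg → 0.00047 × 9000 / 9.8 = 0.43 mm
PW = 29.83 + 8.08 + 0.71 + 0.77 + 0.43 = 39.82 ≈ 39.8 mm.

PW ≈ 39.8 mm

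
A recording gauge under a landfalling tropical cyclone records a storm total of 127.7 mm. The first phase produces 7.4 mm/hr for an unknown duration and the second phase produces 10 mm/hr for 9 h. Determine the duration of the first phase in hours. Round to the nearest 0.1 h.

duration ≈ 5.1 h

Known phases: 10 × 9 = 90 mm.
Remaining depth = 127.7 − 90 = 37.7 mm.
Duration = 37.7 / 7.4 = 5.1 h.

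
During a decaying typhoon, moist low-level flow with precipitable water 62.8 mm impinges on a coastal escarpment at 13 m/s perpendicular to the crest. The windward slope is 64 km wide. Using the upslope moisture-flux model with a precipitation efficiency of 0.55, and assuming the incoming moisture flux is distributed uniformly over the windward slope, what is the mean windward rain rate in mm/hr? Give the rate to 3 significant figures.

R ≈ 25.3 mm/hr

Incoming column moisture flux per unit ridge length: F = V × PW = 13 × 62.8 = 816.4 mm·m/s.
Spread over the 64 km slope with efficiency ε = 0.55: R = ε·F/W = 0.55 × 816.4 / 64000 m = 7.016e-03 mm/s.
R = 7.016e-03 × 3600 = 25.3 mm/hr.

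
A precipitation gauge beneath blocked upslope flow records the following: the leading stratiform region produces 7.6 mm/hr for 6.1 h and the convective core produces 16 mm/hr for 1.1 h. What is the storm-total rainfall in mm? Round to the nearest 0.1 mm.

total ≈ 64.0 mm

Total = Σ Rᵢ Δtᵢ = 7.6 × 6.1 + 16 × 1.1
      = 46.36 + 17.6 = 64.0 mm.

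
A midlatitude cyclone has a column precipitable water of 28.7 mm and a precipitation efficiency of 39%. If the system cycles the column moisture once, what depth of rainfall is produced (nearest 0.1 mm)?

rainfall ≈ 11.2 mm

Rainfall = ε × PW = 0.39 × 28.7 = 11.2 mm.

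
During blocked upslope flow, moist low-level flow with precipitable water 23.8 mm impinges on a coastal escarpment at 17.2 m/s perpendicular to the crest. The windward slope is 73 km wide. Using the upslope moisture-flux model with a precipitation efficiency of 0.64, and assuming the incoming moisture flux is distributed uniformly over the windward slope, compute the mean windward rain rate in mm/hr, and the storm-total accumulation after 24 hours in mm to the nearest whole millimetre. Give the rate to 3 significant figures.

Incoming column moisture flux per unit ridge length: F = V × PW = 17.2 × 23.8 = 409.36 mm·m/s.
Spread over the 73 km slope with efficiency ε = 0.64: R = ε·F/W = 0.64 × 409.36 / 73000 m = 3.589e-03 mm/s.
R = 3.589e-03 × 3600 = 12.9 mm/hr.
Over 24 h: total = 12.9 × 24 = 309.6 ≈ 310 mm.

R ≈ 12.9 mm/hr; total ≈ 310 mm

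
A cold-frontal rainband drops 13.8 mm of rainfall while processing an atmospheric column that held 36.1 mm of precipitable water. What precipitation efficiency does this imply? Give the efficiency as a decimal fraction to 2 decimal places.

ε ≈ 0.38

ε = rainfall / PW = 13.8 / 36.1 = 0.38.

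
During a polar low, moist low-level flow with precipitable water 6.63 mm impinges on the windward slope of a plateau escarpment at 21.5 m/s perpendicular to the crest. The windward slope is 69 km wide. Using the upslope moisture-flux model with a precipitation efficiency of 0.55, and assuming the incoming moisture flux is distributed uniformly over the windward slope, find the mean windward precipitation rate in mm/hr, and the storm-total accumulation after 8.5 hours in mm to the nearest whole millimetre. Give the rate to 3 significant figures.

Incoming column moisture flux per unit ridge length: F = V × PW = 21.5 × 6.63 = 142.545 mm·m/s.
Spread over the 69 km slope with efficiency ε = 0.55: R = ε·F/W = 0.55 × 142.545 / 69000 m = 1.136e-03 mm/s.
R = 1.136e-03 × 3600 = 4.09 mm/hr.
Over 8.5 h: total = 4.09 × 8.5 = 34.765 ≈ 35 mm.

R ≈ 4.09 mm/hr; total ≈ 35 mm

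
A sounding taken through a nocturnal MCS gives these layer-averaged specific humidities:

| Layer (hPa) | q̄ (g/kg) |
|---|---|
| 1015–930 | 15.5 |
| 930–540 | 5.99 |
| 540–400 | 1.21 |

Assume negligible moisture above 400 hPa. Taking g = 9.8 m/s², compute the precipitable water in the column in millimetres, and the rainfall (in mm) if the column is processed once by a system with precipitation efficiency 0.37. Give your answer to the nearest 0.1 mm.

PW ≈ 39.0 mm; rainfall ≈ 14.4 mm

Precipitable water is the column-integrated vapour mass per unit area: PW = (1/g) Σ q̄ Δp, with q in kg/kg and Δp in Pa (1 kg/m² of water = 1 mm).
Layer 1015–930 hPa: Δp = 85 hPa = 8500 Pa, q̄ = 0.0155 kg/kg → 0.0155 × 8500 / 9.8 = 13.44 mm
Layer 930–540 hPa: Δp = 390 hPa = 39000 Pa, q̄ = 0.00599 kg/kg → 0.00599 × 39000 / 9.8 = 23.84 mm
Layer 540–400 hPa: Δp = 140 hPa = 14000 Pa, q̄ = 0.00121 kg/kg → 0.00121 × 14000 / 9.8 = 1.73 mm
PW = 13.44 + 23.84 + 1.73 = 39.01 ≈ 39.0 mm.
Rainfall = ε × PW = 0.37 × 39.0 = 14.4 mm.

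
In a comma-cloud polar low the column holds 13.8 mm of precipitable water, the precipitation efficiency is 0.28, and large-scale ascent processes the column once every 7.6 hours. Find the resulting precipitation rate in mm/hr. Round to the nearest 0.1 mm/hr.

Each overturning extracts ε × PW = 0.28 × 13.8 = 3.864 mm.
Rate = ε·PW / τ = 3.864 / 7.6 h = 0.5 mm/hr.

R ≈ 0.5 mm/hr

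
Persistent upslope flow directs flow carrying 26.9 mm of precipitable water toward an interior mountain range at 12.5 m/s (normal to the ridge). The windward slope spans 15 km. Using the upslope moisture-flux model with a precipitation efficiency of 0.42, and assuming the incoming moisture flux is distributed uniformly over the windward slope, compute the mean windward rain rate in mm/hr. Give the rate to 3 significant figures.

Incoming column moisture flux per unit ridge length: F = V × PW = 12.5 × 26.9 = 336.25 mm·m/s.
Spread over the 15 km slope with efficiency ε = 0.42: R = ε·F/W = 0.42 × 336.25 / 15000 m = 9.415e-03 mm/s.
R = 9.415e-03 × 3600 = 33.9 mm/hr.

R ≈ 33.9 mm/hr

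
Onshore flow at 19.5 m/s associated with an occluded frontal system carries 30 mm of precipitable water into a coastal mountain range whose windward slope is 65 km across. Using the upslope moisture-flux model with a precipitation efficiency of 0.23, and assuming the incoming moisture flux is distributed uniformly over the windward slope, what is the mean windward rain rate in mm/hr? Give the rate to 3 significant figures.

R ≈ 7.45 mm/hr

Incoming column moisture flux per unit ridge length: F = V × PW = 19.5 × 30 = 585 mm·m/s.
Spread over the 65 km slope with efficiency ε = 0.23: R = ε·F/W = 0.23 × 585 / 65000 m = 2.070e-03 mm/s.
R = 2.070e-03 × 3600 = 7.45 mm/hr.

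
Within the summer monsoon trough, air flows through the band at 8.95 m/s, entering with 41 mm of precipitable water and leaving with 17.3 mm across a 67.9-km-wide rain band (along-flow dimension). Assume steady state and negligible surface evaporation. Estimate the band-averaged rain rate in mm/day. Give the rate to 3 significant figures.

Column moisture flux per unit crosswind length is F = V × PW.
Inflow: F_in = 8.95 × 41 = 366.95 mm·m/s
Outflow: F_out = 8.95 × 17.3 = 154.835 mm·m/s
Steady-state rate R = (F_in − F_out)/L = (366.95 − 154.835) / 67900 m = 3.124e-03 mm/s.
R = 3.124e-03 × 3600 × 24 = 270 mm/day.

R ≈ 270 mm/day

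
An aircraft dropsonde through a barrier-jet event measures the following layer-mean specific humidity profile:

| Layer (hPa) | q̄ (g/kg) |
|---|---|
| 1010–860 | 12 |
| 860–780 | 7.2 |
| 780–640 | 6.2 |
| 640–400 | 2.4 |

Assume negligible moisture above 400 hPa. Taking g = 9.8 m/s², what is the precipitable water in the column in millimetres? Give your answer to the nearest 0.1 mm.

PW ≈ 39.0 mm

Precipitable water is the column-integrated vapour mass per unit area: PW = (1/g) Σ q̄ Δp, with q in kg/kg and Δp in Pa (1 kg/m² of water = 1 mm).
Layer 1010–860 hPa: Δp = 150 hPa = 15000 Pa, q̄ = 0.012 kg/kg → 0.012 × 15000 / 9.8 = 18.37 mm
Layer 860–780 hPa: Δp = 80 hPa = 8000 Pa, q̄ = 0.0072 kg/kg → 0.0072 × 8000 / 9.8 = 5.88 mm
Layer 780–640 hPa: Δp = 140 hPa = 14000 Pa, q̄ = 0.0062 kg/kg → 0.0062 × 14000 / 9.8 = 8.86 mm
Layer 640–400 hPa: Δp = 240 hPa = 24000 Pa, q̄ = 0.0024 kg/kg → 0.0024 × 24000 / 9.8 = 5.88 mm
PW = 18.37 + 5.88 + 8.86 + 5.88 = 38.99 ≈ 39.0 mm.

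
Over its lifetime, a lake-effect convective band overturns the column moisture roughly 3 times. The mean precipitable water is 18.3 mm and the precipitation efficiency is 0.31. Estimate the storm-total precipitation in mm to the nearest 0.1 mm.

Each cycle deposits ε × PW = 0.31 × 18.3 = 5.673 mm.
Over 3 cycles: 3 × 5.673 = 17.0 mm.

precipitation ≈ 17.0 mm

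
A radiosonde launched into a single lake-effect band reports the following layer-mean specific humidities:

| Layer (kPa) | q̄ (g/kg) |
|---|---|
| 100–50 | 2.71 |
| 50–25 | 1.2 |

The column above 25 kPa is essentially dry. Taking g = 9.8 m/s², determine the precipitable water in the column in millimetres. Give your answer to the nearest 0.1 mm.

Precipitable water is the column-integrated vapour mass per unit area: PW = (1/g) Σ q̄ Δp, with q in kg/kg and Δp in Pa (1 kg/m² of water = 1 mm).
Layer 100–50 kPa: Δp = 500 hPa = 50000 Pa, q̄ = 0.00271 kg/kg → 0.00271 × 50000 / 9.8 = 13.83 mm
Layer 50–25 kPa: Δp = 250 hPa = 25000 Pa, q̄ = 0.0012 kg/kg → 0.0012 × 25000 / 9.8 = 3.06 mm
PW = 13.83 + 3.06 = 16.89 ≈ 16.9 mm.

PW ≈ 16.9 mm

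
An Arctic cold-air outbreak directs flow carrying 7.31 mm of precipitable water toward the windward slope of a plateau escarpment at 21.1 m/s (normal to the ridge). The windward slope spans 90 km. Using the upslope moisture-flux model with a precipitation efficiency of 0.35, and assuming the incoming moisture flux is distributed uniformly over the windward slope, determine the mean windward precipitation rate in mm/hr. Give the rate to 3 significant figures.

R ≈ 2.16 mm/hr

Incoming column moisture flux per unit ridge length: F = V × PW = 21.1 × 7.31 = 154.241 mm·m/s.
Spread over the 90 km slope with efficiency ε = 0.35: R = ε·F/W = 0.35 × 154.241 / 90000 m = 5.998e-04 mm/s.
R = 5.998e-04 × 3600 = 2.16 mm/hr.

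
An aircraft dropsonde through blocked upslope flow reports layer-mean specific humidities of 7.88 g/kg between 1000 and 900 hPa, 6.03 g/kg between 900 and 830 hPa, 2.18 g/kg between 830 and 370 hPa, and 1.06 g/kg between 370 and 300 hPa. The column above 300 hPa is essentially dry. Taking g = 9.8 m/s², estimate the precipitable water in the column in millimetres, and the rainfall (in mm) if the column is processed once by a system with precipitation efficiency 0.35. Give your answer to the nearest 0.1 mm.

PW ≈ 23.3 mm; rainfall ≈ 8.2 mm

Precipitable water is the column-integrated vapour mass per unit area: PW = (1/g) Σ q̄ Δp, with q in kg/kg and Δp in Pa (1 kg/m² of water = 1 mm).
Layer 1000–900 hPa: Δp = 100 hPa = 10000 Pa, q̄ = 0.00788 kg/kg → 0.00788 × 10000 / 9.8 = 8.04 mm
Layer 900–830 hPa: Δp = 70 hPa = 7000 Pa, q̄ = 0.00603 kg/kg → 0.00603 × 7000 / 9.8 = 4.31 mm
Layer 830–370 hPa: Δp = 460 hPa = 46000 Pa, q̄ = 0.00218 kg/kg → 0.00218 × 46000 / 9.8 = 10.23 mm
Layer 370–300 hPa: Δp = 70 hPa = 7000 Pa, q̄ = 0.00106 kg/kg → 0.00106 × 7000 / 9.8 = 0.76 mm
PW = 8.04 + 4.31 + 10.23 + 0.76 = 23.34 ≈ 23.3 mm.
Rainfall = ε × PW = 0.35 × 23.3 = 8.2 mm.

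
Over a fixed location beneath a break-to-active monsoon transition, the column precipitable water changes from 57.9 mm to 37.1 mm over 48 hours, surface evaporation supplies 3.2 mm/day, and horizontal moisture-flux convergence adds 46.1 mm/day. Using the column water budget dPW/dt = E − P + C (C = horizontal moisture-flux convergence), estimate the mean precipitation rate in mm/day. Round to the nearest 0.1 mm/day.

dPW/dt = (37.1 − 57.9) mm / (48/24 day) = -10.400 mm/day.
P = E + C − dPW/dt = 3.2 + (46.1) − (-10.400) = 59.7 mm/day.

P ≈ 59.7 mm/day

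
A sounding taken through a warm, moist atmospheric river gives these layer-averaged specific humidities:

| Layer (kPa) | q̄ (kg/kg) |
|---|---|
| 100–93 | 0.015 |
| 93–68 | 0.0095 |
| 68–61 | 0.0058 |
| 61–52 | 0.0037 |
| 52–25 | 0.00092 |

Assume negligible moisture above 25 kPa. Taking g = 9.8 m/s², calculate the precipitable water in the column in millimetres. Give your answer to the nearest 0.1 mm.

PW ≈ 45.0 mm

Precipitable water is the column-integrated vapour mass per unit area: PW = (1/g) Σ q̄ Δp, with q in kg/kg and Δp in Pa (1 kg/m² of water = 1 mm).
Layer 100–93 kPa: Δp = 70 hPa = 7000 Pa, q̄ = 0.015 kg/kg → 0.015 × 7000 / 9.8 = 10.71 mm
Layer 93–68 kPa: Δp = 250 hPa = 25000 Pa, q̄ = 0.0095 kg/kg → 0.0095 × 25000 / 9.8 = 24.23 mm
Layer 68–61 kPa: Δp = 70 hPa = 7000 Pa, q̄ = 0.0058 kg/kg → 0.0058 × 7000 / 9.8 = 4.14 mm
Layer 61–52 kPa: Δp = 90 hPa = 9000 Pa, q̄ = 0.0037 kg/kg → 0.0037 × 9000 / 9.8 = 3.40 mm
Layer 52–25 kPa: Δp = 270 hPa = 27000 Pa, q̄ = 0.00092 kg/kg → 0.00092 × 27000 / 9.8 = 2.53 mm
PW = 10.71 + 24.23 + 4.14 + 3.40 + 2.53 = 45.01 ≈ 45.0 mm.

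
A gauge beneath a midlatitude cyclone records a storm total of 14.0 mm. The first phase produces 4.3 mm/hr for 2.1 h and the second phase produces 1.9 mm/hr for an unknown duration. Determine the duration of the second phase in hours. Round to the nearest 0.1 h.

Known phases: 4.3 × 2.1 = 9.03 mm.
Remaining depth = 14.0 − 9.03 = 4.97 mm.
Duration = 4.97 / 1.9 = 2.6 h.

duration ≈ 2.6 h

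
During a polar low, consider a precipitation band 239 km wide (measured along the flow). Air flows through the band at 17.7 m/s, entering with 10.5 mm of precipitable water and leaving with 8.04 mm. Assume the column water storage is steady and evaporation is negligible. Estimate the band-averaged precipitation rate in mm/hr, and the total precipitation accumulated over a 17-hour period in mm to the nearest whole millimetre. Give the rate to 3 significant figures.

Column moisture flux per unit crosswind length is F = V × PW.
Inflow: F_in = 17.7 × 10.5 = 185.85 mm·m/s
Outflow: F_out = 17.7 × 8.04 = 142.308 mm·m/s
Steady-state rate R = (F_in − F_out)/L = (185.85 − 142.308) / 239000 m = 1.822e-04 mm/s.
R = 1.822e-04 × 3600 = 0.656 mm/hr.
Over 17 h: total = 0.656 × 17 = 11.152 ≈ 11 mm.

R ≈ 0.656 mm/hr; total ≈ 11 mm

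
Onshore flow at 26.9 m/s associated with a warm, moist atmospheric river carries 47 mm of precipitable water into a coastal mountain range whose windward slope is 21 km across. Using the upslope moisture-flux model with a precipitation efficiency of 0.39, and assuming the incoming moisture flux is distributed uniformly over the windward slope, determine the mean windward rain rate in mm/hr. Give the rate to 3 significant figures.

R ≈ 84.5 mm/hr

Incoming column moisture flux per unit ridge length: F = V × PW = 26.9 × 47 = 1264.3 mm·m/s.
Spread over the 21 km slope with efficiency ε = 0.39: R = ε·F/W = 0.39 × 1264.3 / 21000 m = 2.348e-02 mm/s.
R = 2.348e-02 × 3600 = 84.5 mm/hr.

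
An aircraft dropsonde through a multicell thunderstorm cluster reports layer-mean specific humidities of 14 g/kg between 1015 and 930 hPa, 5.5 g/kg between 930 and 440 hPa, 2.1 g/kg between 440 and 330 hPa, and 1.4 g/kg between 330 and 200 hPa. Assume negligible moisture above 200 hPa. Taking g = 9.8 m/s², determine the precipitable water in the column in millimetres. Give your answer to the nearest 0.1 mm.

PW ≈ 43.9 mm

Precipitable water is the column-integrated vapour mass per unit area: PW = (1/g) Σ q̄ Δp, with q in kg/kg and Δp in Pa (1 kg/m² of water = 1 mm).
Layer 1015–930 hPa: Δp = 85 hPa = 8500 Pa, q̄ = 0.014 kg/kg → 0.014 × 8500 / 9.8 = 12.14 mm
Layer 930–440 hPa: Δp = 490 hPa = 49000 Pa, q̄ = 0.0055 kg/kg → 0.0055 × 49000 / 9.8 = 27.50 mm
Layer 440–330 hPa: Δp = 110 hPa = 11000 Pa, q̄ = 0.0021 kg/kg → 0.0021 × 11000 / 9.8 = 2.36 mm
Layer 330–200 hPa: Δp = 130 hPa = 13000 Pa, q̄ = 0.0014 kg/kg → 0.0014 × 13000 / 9.8 = 1.86 mm
PW = 12.14 + 27.50 + 2.36 + 1.86 = 43.86 ≈ 43.9 mm.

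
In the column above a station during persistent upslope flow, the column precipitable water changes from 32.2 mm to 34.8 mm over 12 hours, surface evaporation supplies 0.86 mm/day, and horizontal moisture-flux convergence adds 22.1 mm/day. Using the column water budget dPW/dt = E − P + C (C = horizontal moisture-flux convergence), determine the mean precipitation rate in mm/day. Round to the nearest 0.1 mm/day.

dPW/dt = (34.8 − 32.2) mm / (12/24 day) = +5.200 mm/day.
P = E + C − dPW/dt = 0.86 + (22.1) − (+5.200) = 17.8 mm/day.

P ≈ 17.8 mm/day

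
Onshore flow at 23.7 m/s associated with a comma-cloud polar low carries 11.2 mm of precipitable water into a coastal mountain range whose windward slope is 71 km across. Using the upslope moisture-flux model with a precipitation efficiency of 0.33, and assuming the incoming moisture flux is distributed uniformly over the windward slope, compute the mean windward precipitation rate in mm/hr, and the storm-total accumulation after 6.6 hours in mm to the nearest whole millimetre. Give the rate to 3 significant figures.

Incoming column moisture flux per unit ridge length: F = V × PW = 23.7 × 11.2 = 265.44 mm·m/s.
Spread over the 71 km slope with efficiency ε = 0.33: R = ε·F/W = 0.33 × 265.44 / 71000 m = 1.234e-03 mm/s.
R = 1.234e-03 × 3600 = 4.44 mm/hr.
Over 6.6 h: total = 4.44 × 6.6 = 29.304 ≈ 29 mm.

R ≈ 4.44 mm/hr; total ≈ 29 mm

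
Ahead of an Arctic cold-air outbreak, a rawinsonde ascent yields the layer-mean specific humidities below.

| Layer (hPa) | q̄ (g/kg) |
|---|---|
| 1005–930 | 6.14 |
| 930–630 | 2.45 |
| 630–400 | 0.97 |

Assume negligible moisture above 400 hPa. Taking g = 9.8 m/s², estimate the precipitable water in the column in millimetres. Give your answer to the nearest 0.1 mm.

Precipitable water is the column-integrated vapour mass per unit area: PW = (1/g) Σ q̄ Δp, with q in kg/kg and Δp in Pa (1 kg/m² of water = 1 mm).
Layer 1005–930 hPa: Δp = 75 hPa = 7500 Pa, q̄ = 0.00614 kg/kg → 0.00614 × 7500 / 9.8 = 4.70 mm
Layer 930–630 hPa: Δp = 300 hPa = 30000 Pa, q̄ = 0.00245 kg/kg → 0.00245 × 30000 / 9.8 = 7.50 mm
Layer 630–400 hPa: Δp = 230 hPa = 23000 Pa, q̄ = 0.00097 kg/kg → 0.00097 × 23000 / 9.8 = 2.28 mm
PW = 4.70 + 7.50 + 2.28 = 14.48 ≈ 14.5 mm.

PW ≈ 14.5 mm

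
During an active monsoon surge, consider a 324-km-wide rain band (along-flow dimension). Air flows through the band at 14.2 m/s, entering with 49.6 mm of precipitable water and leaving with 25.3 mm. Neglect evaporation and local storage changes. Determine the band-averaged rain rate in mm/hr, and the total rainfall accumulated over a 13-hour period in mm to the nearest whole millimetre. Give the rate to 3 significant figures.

Column moisture flux per unit crosswind length is F = V × PW.
Inflow: F_in = 14.2 × 49.6 = 704.32 mm·m/s
Outflow: F_out = 14.2 × 25.3 = 359.26 mm·m/s
Steady-state rate R = (F_in − F_out)/L = (704.32 − 359.26) / 324000 m = 1.065e-03 mm/s.
R = 1.065e-03 × 3600 = 3.83 mm/hr.
Over 13 h: total = 3.83 × 13 = 49.79 ≈ 50 mm.

R ≈ 3.83 mm/hr; total ≈ 50 mm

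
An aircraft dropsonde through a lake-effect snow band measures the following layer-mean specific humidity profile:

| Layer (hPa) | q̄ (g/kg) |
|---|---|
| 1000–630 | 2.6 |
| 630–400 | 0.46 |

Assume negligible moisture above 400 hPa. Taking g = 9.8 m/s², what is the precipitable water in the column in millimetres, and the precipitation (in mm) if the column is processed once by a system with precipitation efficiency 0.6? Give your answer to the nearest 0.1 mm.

Precipitable water is the column-integrated vapour mass per unit area: PW = (1/g) Σ q̄ Δp, with q in kg/kg and Δp in Pa (1 kg/m² of water = 1 mm).
Layer 1000–630 hPa: Δp = 370 hPa = 37000 Pa, q̄ = 0.0026 kg/kg → 0.0026 × 37000 / 9.8 = 9.82 mm
Layer 630–400 hPa: Δp = 230 hPa = 23000 Pa, q̄ = 0.00046 kg/kg → 0.00046 × 23000 / 9.8 = 1.08 mm
PW = 9.82 + 1.08 = 10.90 ≈ 10.9 mm.
Precipitation = ε × PW = 0.6 × 10.9 = 6.5 mm.

PW ≈ 10.9 mm; precipitation ≈ 6.5 mm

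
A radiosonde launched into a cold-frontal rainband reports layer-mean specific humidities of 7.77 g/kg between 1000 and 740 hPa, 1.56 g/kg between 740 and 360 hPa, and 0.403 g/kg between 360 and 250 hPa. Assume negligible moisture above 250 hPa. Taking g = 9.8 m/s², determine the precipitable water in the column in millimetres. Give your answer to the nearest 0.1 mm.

Precipitable water is the column-integrated vapour mass per unit area: PW = (1/g) Σ q̄ Δp, with q in kg/kg and Δp in Pa (1 kg/m² of water = 1 mm).
Layer 1000–740 hPa: Δp = 260 hPa = 26000 Pa, q̄ = 0.00777 kg/kg → 0.00777 × 26000 / 9.8 = 20.61 mm
Layer 740–360 hPa: Δp = 380 hPa = 38000 Pa, q̄ = 0.00156 kg/kg → 0.00156 × 38000 / 9.8 = 6.05 mm
Layer 360–250 hPa: Δp = 110 hPa = 11000 Pa, q̄ = 0.000403 kg/kg → 0.000403 × 11000 / 9.8 = 0.45 mm
PW = 20.61 + 6.05 + 0.45 = 27.11 ≈ 27.1 mm.

PW ≈ 27.1 mm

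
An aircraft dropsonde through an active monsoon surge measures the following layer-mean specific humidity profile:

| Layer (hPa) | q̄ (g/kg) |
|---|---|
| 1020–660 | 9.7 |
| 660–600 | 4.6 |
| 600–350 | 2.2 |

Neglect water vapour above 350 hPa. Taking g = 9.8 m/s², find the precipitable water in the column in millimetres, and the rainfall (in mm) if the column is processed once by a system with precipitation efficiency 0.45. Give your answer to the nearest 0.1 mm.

Precipitable water is the column-integrated vapour mass per unit area: PW = (1/g) Σ q̄ Δp, with q in kg/kg and Δp in Pa (1 kg/m² of water = 1 mm).
Layer 1020–660 hPa: Δp = 360 hPa = 36000 Pa, q̄ = 0.0097 kg/kg → 0.0097 × 36000 / 9.8 = 35.63 mm
Layer 660–600 hPa: Δp = 60 hPa = 6000 Pa, q̄ = 0.0046 kg/kg → 0.0046 × 6000 / 9.8 = 2.82 mm
Layer 600–350 hPa: Δp = 250 hPa = 25000 Pa, q̄ = 0.0022 kg/kg → 0.0022 × 25000 / 9.8 = 5.61 mm
PW = 35.63 + 2.82 + 5.61 = 44.06 ≈ 44.1 mm.
Rainfall = ε × PW = 0.45 × 44.1 = 19.8 mm.

PW ≈ 44.1 mm; rainfall ≈ 19.8 mm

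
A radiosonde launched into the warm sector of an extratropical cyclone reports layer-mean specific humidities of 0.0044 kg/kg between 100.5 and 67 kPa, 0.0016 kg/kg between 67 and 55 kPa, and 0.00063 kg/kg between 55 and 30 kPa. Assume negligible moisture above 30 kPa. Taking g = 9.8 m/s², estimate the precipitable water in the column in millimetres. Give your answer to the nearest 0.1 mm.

Precipitable water is the column-integrated vapour mass per unit area: PW = (1/g) Σ q̄ Δp, with q in kg/kg and Δp in Pa (1 kg/m² of water = 1 mm).
Layer 100.5–67 kPa: Δp = 335 hPa = 33500 Pa, q̄ = 0.0044 kg/kg → 0.0044 × 33500 / 9.8 = 15.04 mm
Layer 67–55 kPa: Δp = 120 hPa = 12000 Pa, q̄ = 0.0016 kg/kg → 0.0016 × 12000 / 9.8 = 1.96 mm
Layer 55–30 kPa: Δp = 250 hPa = 25000 Pa, q̄ = 0.00063 kg/kg → 0.00063 × 25000 / 9.8 = 1.61 mm
PW = 15.04 + 1.96 + 1.61 = 18.61 ≈ 18.6 mm.

PW ≈ 18.6 mm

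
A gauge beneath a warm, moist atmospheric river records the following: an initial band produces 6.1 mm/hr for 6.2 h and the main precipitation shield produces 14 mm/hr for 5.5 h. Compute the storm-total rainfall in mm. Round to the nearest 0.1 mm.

total ≈ 114.8 mm

Total = Σ Rᵢ Δtᵢ = 6.1 × 6.2 + 14 × 5.5
      = 37.82 + 77 = 114.8 mm.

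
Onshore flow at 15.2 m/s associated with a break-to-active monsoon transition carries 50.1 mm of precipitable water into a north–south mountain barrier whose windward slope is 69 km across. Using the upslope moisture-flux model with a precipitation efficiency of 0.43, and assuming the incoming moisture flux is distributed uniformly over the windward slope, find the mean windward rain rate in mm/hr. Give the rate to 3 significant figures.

Incoming column moisture flux per unit ridge length: F = V × PW = 15.2 × 50.1 = 761.52 mm·m/s.
Spread over the 69 km slope with efficiency ε = 0.43: R = ε·F/W = 0.43 × 761.52 / 69000 m = 4.746e-03 mm/s.
R = 4.746e-03 × 3600 = 17.1 mm/hr.

R ≈ 17.1 mm/hr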